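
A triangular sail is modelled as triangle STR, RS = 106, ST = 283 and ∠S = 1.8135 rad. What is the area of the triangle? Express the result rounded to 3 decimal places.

area ≈ 14559.406

Area = ½·RS·ST·sin S ≈ 14559.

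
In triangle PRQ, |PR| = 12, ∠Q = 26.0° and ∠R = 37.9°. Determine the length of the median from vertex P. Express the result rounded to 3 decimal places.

The third angle is ∠P = 180° − ∠R − ∠Q = 116.10°.
Law of sines: |RQ| = |PR|·sin P/sin Q ≈ 24.583.
Law of sines: |QP| = |PR|·sin R/sin Q ≈ 16.815.
Median from P: ½√(2·|QP|² + 2·|PR|² − |RQ|²) ≈ 7.8932.

7.893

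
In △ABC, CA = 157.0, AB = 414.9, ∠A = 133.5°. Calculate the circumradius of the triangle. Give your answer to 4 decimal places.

368.9322

By the law of cosines, BC² = CA² + AB² − 2·CA·AB·cos A = 2.8647e+05, so BC ≈ 535.23.
Area = ½·CA·AB·sin A ≈ 23625.
Circumradius = BC/(2 sin A) ≈ 368.93.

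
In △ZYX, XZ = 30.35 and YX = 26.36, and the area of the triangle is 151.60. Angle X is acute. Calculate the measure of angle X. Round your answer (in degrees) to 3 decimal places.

∠X ≈ 22.271°

From area = ½·YX·XZ·sin X, we get sin X = 2·area/(YX·XZ) ≈ 0.37899.
Taking the acute solution, ∠X ≈ 22.27°.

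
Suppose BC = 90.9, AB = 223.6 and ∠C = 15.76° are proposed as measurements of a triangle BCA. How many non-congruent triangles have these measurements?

1

BC·sin C = 90.9·sin(15.76°) ≈ 24.69.
Since AB ≥ BC, exactly one triangle exists.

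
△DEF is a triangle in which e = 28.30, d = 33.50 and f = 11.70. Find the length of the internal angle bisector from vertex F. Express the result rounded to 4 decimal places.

By the law of cosines, cos F = (d² + e² − f²) / (2·d·e) ≈ 0.94207, so ∠F ≈ 19.60°.
The bisector from F has length 2·d·e·cos(∠F/2)/(d+e) ≈ 30.234.

30.2336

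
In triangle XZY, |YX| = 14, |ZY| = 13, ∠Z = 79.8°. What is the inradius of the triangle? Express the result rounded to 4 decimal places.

Law of sines: sin X = |ZY|·sin Z/|YX| ≈ 0.91390.
Since |YX| ≥ |ZY|, only the acute value applies: ∠X ≈ 66.05°.
Then ∠Y = 180° − ∠Z − ∠X ≈ 34.15°.
Law of sines gives |XZ| = |YX|·sin Y/sin Z ≈ 7.9854.
Area = ½·|YX|·|ZY|·sin Y ≈ 51.085.
Semiperimeter s = (13+14+7.9854)/2 = 17.493.
Inradius = area/s = 51.085/17.493 ≈ 2.9203.

r ≈ 2.9203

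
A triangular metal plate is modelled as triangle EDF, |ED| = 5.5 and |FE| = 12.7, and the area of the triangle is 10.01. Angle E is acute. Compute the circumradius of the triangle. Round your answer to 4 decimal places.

From area = ½·|FE|·|ED|·sin E, we get sin E = 2·area/(|FE|·|ED|) ≈ 0.28661.
Taking the acute solution, ∠E ≈ 16.66°.
Law of cosines then gives |DF| ≈ 7.5961.
Circumradius = |DF|/(2 sin E) ≈ 13.251.

R ≈ 13.2515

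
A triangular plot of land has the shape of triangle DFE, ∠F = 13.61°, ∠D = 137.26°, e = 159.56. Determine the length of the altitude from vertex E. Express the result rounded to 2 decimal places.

The third angle is ∠E = 180° − ∠D − ∠F = 29.13°.
Law of sines: d = e·sin D/sin E ≈ 222.45.
Law of sines: f = e·sin F/sin E ≈ 77.13.
Area = ½·e·d·sin F ≈ 4176.2.
The altitude from E has length 2·area/e ≈ 52.346.

52.35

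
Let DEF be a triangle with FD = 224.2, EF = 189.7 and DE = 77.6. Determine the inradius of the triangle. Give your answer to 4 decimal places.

r ≈ 28.7484

Semiperimeter s = (189.7 + 224.2 + 77.6)/2 = 245.75.
Heron's formula: area = √(245.75·56.05·21.55·168.15) ≈ 7064.9.
Inradius = area/s = 7064.9/245.75 ≈ 28.748.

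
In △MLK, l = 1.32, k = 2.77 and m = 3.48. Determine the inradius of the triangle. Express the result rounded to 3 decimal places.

Semiperimeter s = (3.48 + 1.32 + 2.77)/2 = 3.785.
Heron's formula: area = √(3.785·0.305·2.465·1.015) ≈ 1.6995.
Inradius = area/s = 1.6995/3.785 ≈ 0.44901.

0.449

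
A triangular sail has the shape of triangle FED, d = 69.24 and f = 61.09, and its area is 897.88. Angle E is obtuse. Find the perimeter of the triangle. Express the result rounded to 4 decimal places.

From area = ½·d·f·sin E, we get sin E = 2·area/(d·f) ≈ 0.42454.
Taking the obtuse solution, ∠E ≈ 2.703 rad.
Law of cosines then gives e ≈ 127.22.
Perimeter = 61.09 + 127.22 + 69.24 = 257.55.

257.5530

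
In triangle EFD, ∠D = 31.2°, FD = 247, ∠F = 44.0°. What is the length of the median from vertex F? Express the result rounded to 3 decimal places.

The third angle is ∠E = 180° − ∠F − ∠D = 104.80°.
Law of sines: DE = FD·sin F/sin E ≈ 177.47.
Law of sines: EF = FD·sin D/sin E ≈ 132.34.
Median from F: ½√(2·EF² + 2·FD² − DE²) ≈ 177.17.

177.167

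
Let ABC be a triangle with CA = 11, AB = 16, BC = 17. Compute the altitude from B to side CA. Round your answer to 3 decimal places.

h_B ≈ 15.492

Semiperimeter s = (17 + 11 + 16)/2 = 22.
Heron's formula: area = √(22·5·11·6) ≈ 85.206.
The altitude from B has length 2·area/CA ≈ 15.492.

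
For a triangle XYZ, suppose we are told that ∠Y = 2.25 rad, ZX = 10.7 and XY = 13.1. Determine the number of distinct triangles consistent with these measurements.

XY·sin Y = 13.1·sin(2.25 rad) ≈ 10.19.
Since ∠Y is not acute, a triangle exists only if ZX > XY; here ZX ≤ XY, so there is no triangle.

0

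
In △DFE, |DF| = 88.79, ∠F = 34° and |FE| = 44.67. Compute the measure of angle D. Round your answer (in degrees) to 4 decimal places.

By the law of cosines, |ED|² = |DF|² + |FE|² − 2·|DF|·|FE|·cos F = 3302.7, so |ED| ≈ 57.469.
Law of cosines again: cos D = (|ED|² + |DF|² − |FE|²)/(2·|ED|·|DF|) ≈ 0.90060, so ∠D ≈ 25.76°.

∠D ≈ 25.7631°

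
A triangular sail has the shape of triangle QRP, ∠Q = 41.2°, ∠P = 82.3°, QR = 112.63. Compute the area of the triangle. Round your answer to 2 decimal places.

area ≈ 3515.60

The third angle is ∠R = 180° − ∠P − ∠Q = 56.50°.
Law of sines: RP = QR·sin Q/sin P ≈ 74.863.
Law of sines: PQ = QR·sin R/sin P ≈ 94.775.
Area = ½·QR·RP·sin R ≈ 3515.6.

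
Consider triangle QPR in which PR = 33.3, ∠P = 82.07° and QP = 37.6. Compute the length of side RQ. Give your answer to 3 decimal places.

By the law of cosines, RQ² = QP² + PR² − 2·QP·PR·cos P = 2177.2, so RQ ≈ 46.66.

46.660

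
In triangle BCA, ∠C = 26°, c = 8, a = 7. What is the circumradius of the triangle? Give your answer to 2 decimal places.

Law of sines: sin A = a·sin C/c ≈ 0.38357.
Since c ≥ a, only the acute value applies: ∠A ≈ 22.56°.
Then ∠B = 180° − ∠C − ∠A ≈ 131.44°.
Law of sines gives b = c·sin B/sin C ≈ 13.68.
Circumradius = c/(2 sin C) ≈ 9.1247.

R ≈ 9.12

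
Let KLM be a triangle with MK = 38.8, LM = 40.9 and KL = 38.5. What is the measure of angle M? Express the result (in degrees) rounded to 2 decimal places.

By the law of cosines, cos M = (LM² + MK² − KL²) / (2·LM·MK) ≈ 0.53437, so ∠M ≈ 57.70°.

∠M ≈ 57.70°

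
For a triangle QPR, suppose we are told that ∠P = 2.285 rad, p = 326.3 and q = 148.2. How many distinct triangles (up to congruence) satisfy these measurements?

1

q·sin P = 148.2·sin(2.285 rad) ≈ 112.
Since ∠P is not acute, a triangle exists only if p > q; here p > q, so there is exactly one triangle.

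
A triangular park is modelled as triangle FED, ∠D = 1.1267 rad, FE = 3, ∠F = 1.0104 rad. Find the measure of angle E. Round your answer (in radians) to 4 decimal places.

The third angle is ∠E = π − ∠D − ∠F = 1.0045 rad.

∠E ≈ 1.0045 rad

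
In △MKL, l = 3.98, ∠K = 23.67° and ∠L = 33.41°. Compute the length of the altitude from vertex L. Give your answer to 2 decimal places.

The third angle is ∠M = 180° − ∠K − ∠L = 122.92°.
Law of sines: m = l·sin M/sin L ≈ 6.0675.
Law of sines: k = l·sin K/sin L ≈ 2.9019.
Area = ½·l·m·sin K ≈ 4.8475.
The altitude from L has length 2·area/l ≈ 2.4359.

2.44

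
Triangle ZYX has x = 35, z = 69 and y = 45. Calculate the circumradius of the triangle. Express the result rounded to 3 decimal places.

By the law of cosines, cos Z = (y² + x² − z²) / (2·y·x) ≈ -0.47968, so ∠Z ≈ 118.66°.
Circumradius = z/(2 sin Z) ≈ 39.319.

39.319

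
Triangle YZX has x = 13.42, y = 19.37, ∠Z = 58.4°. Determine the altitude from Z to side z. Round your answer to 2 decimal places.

13.16

By the law of cosines, z² = x² + y² − 2·x·y·cos Z = 282.88, so z ≈ 16.819.
Area = ½·x·y·sin Z ≈ 110.7.
The altitude from Z has length 2·area/z ≈ 13.164.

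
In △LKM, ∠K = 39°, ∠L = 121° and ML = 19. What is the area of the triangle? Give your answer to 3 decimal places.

84.086

The third angle is ∠M = 180° − ∠L − ∠K = 20.00°.
Law of sines: KM = ML·sin L/sin K ≈ 25.879.
Law of sines: LK = ML·sin M/sin K ≈ 10.326.
Area = ½·ML·KM·sin M ≈ 84.086.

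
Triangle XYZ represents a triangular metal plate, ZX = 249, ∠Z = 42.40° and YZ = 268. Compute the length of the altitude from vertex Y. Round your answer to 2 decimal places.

h_Y ≈ 180.71

By the law of cosines, XY² = YZ² + ZX² − 2·YZ·ZX·cos Z = 35268, so XY ≈ 187.8.
Area = ½·YZ·ZX·sin Z ≈ 22499.
The altitude from Y has length 2·area/ZX ≈ 180.71.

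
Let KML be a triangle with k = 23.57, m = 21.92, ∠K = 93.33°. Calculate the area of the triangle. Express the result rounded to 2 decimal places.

Law of sines: sin M = m·sin K/k ≈ 0.92843.
Since k ≥ m, only the acute value applies: ∠M ≈ 68.19°.
Then ∠L = 180° − ∠K − ∠M ≈ 18.48°.
Law of sines gives l = k·sin L/sin K ≈ 7.4834.
Area = ½·k·m·sin L ≈ 81.88.

area ≈ 81.88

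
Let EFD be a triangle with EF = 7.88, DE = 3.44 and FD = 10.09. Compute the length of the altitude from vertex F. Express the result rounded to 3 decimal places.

h_F ≈ 6.758

Semiperimeter s = (10.09 + 3.44 + 7.88)/2 = 10.705.
Heron's formula: area = √(10.705·0.615·7.265·2.825) ≈ 11.624.
The altitude from F has length 2·area/DE ≈ 6.7582.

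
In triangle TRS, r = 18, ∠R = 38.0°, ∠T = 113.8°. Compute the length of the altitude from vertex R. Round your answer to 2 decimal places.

h_R ≈ 12.64

The third angle is ∠S = 180° − ∠T − ∠R = 28.20°.
Law of sines: t = r·sin T/sin R ≈ 26.751.
Law of sines: s = r·sin S/sin R ≈ 13.816.
Area = ½·r·t·sin S ≈ 113.77.
The altitude from R has length 2·area/r ≈ 12.641.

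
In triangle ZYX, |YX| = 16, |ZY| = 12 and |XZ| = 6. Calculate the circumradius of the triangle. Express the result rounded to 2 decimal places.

R ≈ 9.42

By the law of cosines, cos Z = (|XZ|² + |ZY|² − |YX|²) / (2·|XZ|·|ZY|) ≈ -0.52778, so ∠Z ≈ 2.127 rad.
Circumradius = |YX|/(2 sin Z) ≈ 9.4186.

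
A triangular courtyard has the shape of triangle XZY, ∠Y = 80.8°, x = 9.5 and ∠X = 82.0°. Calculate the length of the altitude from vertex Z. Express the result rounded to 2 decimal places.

The third angle is ∠Z = 180° − ∠Y − ∠X = 17.20°.
Law of sines: z = x·sin Z/sin X ≈ 2.8368.
Law of sines: y = x·sin Y/sin X ≈ 9.47.
Area = ½·x·z·sin Y ≈ 13.302.
The altitude from Z has length 2·area/z ≈ 9.3778.

9.38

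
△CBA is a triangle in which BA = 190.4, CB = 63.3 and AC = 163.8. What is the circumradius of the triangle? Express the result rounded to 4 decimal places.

By the law of cosines, cos C = (AC² + CB² − BA²) / (2·AC·CB) ≈ -0.26112, so ∠C ≈ 105.14°.
Circumradius = BA/(2 sin C) ≈ 98.621.

98.6215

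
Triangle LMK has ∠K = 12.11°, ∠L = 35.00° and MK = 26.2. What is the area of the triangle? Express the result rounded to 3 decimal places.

The third angle is ∠M = 180° − ∠K − ∠L = 132.89°.
Law of sines: KL = MK·sin M/sin L ≈ 33.467.
Law of sines: LM = MK·sin K/sin L ≈ 9.5828.
Area = ½·MK·KL·sin K ≈ 91.975.

91.975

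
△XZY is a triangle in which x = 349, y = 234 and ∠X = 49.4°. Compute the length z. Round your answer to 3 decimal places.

Law of sines: sin Y = y·sin X/x ≈ 0.50908.
Since x ≥ y, only the acute value applies: ∠Y ≈ 30.60°.
Then ∠Z = 180° − ∠X − ∠Y ≈ 100.00°.
Law of sines gives z = x·sin Z/sin X ≈ 452.67.

452.672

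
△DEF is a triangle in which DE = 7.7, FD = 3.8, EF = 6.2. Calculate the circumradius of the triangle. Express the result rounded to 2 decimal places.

By the law of cosines, cos D = (FD² + DE² − EF²) / (2·FD·DE) ≈ 0.60304, so ∠D ≈ 52.91°.
Circumradius = EF/(2 sin D) ≈ 3.8861.

R ≈ 3.89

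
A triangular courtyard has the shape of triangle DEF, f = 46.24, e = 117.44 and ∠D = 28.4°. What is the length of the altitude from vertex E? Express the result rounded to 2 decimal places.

21.99

By the law of cosines, d² = e² + f² − 2·e·f·cos D = 6376.6, so d ≈ 79.853.
Area = ½·e·f·sin D ≈ 1291.4.
The altitude from E has length 2·area/e ≈ 21.993.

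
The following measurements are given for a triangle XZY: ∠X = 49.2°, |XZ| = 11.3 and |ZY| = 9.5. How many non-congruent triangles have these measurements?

|XZ|·sin X = 11.3·sin(49.2°) ≈ 8.554.
Since |XZ| sin X < |ZY| < |XZ| (8.554 < 9.5 < 11.3), two triangles exist.

2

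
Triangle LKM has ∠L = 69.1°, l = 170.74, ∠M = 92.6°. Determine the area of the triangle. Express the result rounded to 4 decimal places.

area ≈ 4894.0739

The third angle is ∠K = 180° − ∠M − ∠L = 18.30°.
Law of sines: k = l·sin K/sin L ≈ 57.387.
Law of sines: m = l·sin M/sin L ≈ 182.58.
Area = ½·l·k·sin M ≈ 4894.1.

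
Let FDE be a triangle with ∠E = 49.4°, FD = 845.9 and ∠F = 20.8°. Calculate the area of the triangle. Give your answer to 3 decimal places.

area ≈ 157436.289

The third angle is ∠D = 180° − ∠E − ∠F = 109.80°.
Law of sines: DE = FD·sin F/sin E ≈ 395.62.
Law of sines: EF = FD·sin D/sin E ≈ 1048.2.
Area = ½·FD·DE·sin D ≈ 1.5744e+05.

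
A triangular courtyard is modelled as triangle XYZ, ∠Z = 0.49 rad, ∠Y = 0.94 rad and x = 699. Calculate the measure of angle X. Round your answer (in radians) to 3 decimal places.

∠X ≈ 1.712 rad

The third angle is ∠X = π − ∠Y − ∠Z = 1.712 rad.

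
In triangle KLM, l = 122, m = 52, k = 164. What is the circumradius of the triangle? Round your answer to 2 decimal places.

By the law of cosines, cos K = (l² + m² − k²) / (2·l·m) ≈ -0.73361, so ∠K ≈ 2.3944 rad.
Circumradius = k/(2 sin K) ≈ 120.66.

120.66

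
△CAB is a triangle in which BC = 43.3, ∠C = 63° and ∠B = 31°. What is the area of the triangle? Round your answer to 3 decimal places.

The third angle is ∠A = 180° − ∠B − ∠C = 86.00°.
Law of sines: AB = BC·sin C/sin A ≈ 38.675.
Law of sines: CA = BC·sin B/sin A ≈ 22.356.
Area = ½·BC·AB·sin B ≈ 431.25.

area ≈ 431.246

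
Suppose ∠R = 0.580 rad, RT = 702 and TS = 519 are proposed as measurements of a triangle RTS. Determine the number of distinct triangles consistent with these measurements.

2

RT·sin R = 702·sin(0.580 rad) ≈ 384.7.
Since RT sin R < TS < RT (384.7 < 519 < 702), two triangles exist.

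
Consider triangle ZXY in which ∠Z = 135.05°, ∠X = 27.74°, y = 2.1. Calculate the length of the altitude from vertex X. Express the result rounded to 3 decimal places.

h_X ≈ 1.484

The third angle is ∠Y = 180° − ∠Z − ∠X = 17.21°.
Law of sines: z = y·sin Z/sin Y ≈ 5.0144.
Law of sines: x = y·sin X/sin Y ≈ 3.3036.
Area = ½·y·z·sin X ≈ 2.4507.
The altitude from X has length 2·area/x ≈ 1.4836.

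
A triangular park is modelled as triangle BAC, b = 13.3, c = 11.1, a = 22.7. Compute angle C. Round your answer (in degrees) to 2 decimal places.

By the law of cosines, cos C = (b² + a² − c²) / (2·b·a) ≈ 0.94228, so ∠C ≈ 19.56°.

∠C ≈ 19.56°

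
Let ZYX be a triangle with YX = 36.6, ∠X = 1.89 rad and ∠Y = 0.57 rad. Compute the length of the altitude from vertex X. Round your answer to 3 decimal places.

The third angle is ∠Z = π − ∠Y − ∠X = 0.682 rad.
Law of sines: XZ = YX·sin Y/sin Z ≈ 31.349.
Law of sines: ZY = YX·sin X/sin Z ≈ 55.158.
Area = ½·YX·XZ·sin X ≈ 544.7.
The altitude from X has length 2·area/ZY ≈ 19.751.

h_X ≈ 19.751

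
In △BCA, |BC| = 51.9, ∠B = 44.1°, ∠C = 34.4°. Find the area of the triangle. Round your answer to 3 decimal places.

540.368

The third angle is ∠A = 180° − ∠B − ∠C = 101.50°.
Law of sines: |CA| = |BC|·sin B/sin A ≈ 36.858.
Law of sines: |AB| = |BC|·sin C/sin A ≈ 29.922.
Area = ½·|BC|·|CA|·sin C ≈ 540.37.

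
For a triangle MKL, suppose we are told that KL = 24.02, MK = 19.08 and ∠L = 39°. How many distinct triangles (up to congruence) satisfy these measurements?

KL·sin L = 24.02·sin(39°) ≈ 15.12.
Since KL sin L < MK < KL (15.12 < 19.08 < 24.02), two triangles exist.

2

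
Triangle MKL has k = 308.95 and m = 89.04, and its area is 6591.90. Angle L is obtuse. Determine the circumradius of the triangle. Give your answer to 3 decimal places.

From area = ½·m·k·sin L, we get sin L = 2·area/(m·k) ≈ 0.47926.
Taking the obtuse solution, ∠L ≈ 151.36°.
Law of cosines then gives l ≈ 389.44.
Circumradius = l/(2 sin L) ≈ 406.3.

406.300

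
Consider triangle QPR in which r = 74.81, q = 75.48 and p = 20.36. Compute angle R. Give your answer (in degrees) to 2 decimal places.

By the law of cosines, cos R = (q² + p² − r²) / (2·q·p) ≈ 0.16763, so ∠R ≈ 80.35°.

80.35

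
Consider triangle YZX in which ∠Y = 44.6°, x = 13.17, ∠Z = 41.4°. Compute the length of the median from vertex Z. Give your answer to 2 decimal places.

The third angle is ∠X = 180° − ∠Y − ∠Z = 94.00°.
Law of sines: y = x·sin Y/sin X ≈ 9.2699.
Law of sines: z = x·sin Z/sin X ≈ 8.7307.
Median from Z: ½√(2·x² + 2·y² − z²) ≈ 10.518.

m_Z ≈ 10.52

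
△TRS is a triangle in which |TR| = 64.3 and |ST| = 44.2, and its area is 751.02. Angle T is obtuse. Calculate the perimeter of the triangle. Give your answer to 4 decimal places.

From area = ½·|ST|·|TR|·sin T, we get sin T = 2·area/(|ST|·|TR|) ≈ 0.52850.
Taking the obtuse solution, ∠T ≈ 148.10°.
Law of cosines then gives |RS| ≈ 104.47.
Perimeter = 104.47 + 44.2 + 64.3 = 212.97.

perimeter ≈ 212.9680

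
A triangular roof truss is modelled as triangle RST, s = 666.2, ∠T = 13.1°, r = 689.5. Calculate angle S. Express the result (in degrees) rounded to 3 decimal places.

By the law of cosines, t² = r² + s² − 2·r·s·cos T = 24451, so t ≈ 156.37.
Law of cosines again: cos S = (t² + r² − s²)/(2·t·r) ≈ 0.25988, so ∠S ≈ 74.94°.

∠S ≈ 74.937°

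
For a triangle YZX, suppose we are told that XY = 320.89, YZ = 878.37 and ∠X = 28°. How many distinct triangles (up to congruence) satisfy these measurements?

XY·sin X = 320.89·sin(28°) ≈ 150.6.
Since YZ ≥ XY, exactly one triangle exists.

1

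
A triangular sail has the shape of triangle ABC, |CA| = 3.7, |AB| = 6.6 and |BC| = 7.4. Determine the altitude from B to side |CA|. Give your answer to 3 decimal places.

h_B ≈ 6.591

Semiperimeter s = (7.4 + 3.7 + 6.6)/2 = 8.85.
Heron's formula: area = √(8.85·1.45·5.15·2.25) ≈ 12.194.
The altitude from B has length 2·area/|CA| ≈ 6.5914.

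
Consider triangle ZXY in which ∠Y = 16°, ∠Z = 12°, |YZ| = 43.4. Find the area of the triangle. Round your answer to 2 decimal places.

114.96

The third angle is ∠X = 180° − ∠Y − ∠Z = 152.00°.
Law of sines: |XY| = |YZ|·sin Z/sin X ≈ 19.22.
Law of sines: |ZX| = |YZ|·sin Y/sin X ≈ 25.481.
Area = ½·|YZ|·|XY|·sin Y ≈ 114.96.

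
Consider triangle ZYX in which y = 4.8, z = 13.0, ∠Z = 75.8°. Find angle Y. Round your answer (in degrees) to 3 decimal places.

∠Y ≈ 20.974°

Law of sines: sin Y = y·sin Z/z ≈ 0.35795.
Since z ≥ y, only the acute value applies: ∠Y ≈ 20.97°.
Then ∠X = 180° − ∠Z − ∠Y ≈ 83.23°.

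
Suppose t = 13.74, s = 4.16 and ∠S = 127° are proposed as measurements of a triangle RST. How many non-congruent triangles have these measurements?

t·sin S = 13.74·sin(127°) ≈ 10.97.
Since ∠S is not acute, a triangle exists only if s > t; here s ≤ t, so there is no triangle.

0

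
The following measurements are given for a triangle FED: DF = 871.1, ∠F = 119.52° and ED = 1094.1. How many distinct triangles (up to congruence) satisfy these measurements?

1

DF·sin F = 871.1·sin(119.52°) ≈ 758.
Since ∠F is not acute, a triangle exists only if ED > DF; here ED > DF, so there is exactly one triangle.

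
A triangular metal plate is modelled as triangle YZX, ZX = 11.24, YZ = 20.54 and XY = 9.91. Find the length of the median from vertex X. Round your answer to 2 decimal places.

m_X ≈ 2.61

Median from X: ½√(2·ZX² + 2·XY² − YZ²) ≈ 2.6077.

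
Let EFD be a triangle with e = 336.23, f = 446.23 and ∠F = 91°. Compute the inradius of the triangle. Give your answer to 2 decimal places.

Law of sines: sin E = e·sin F/f ≈ 0.75338.
Since f ≥ e, only the acute value applies: ∠E ≈ 48.88°.
Then ∠D = 180° − ∠F − ∠E ≈ 40.12°.
Law of sines gives d = f·sin D/sin F ≈ 287.57.
Area = ½·f·e·sin D ≈ 48337.
Semiperimeter s = (336.23+446.23+287.57)/2 = 535.01.
Inradius = area/s = 48337/535.01 ≈ 90.348.

r ≈ 90.35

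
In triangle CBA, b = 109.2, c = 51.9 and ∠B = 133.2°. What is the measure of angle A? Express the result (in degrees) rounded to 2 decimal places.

Law of sines: sin C = c·sin B/b ≈ 0.34646.
Since b ≥ c, only the acute value applies: ∠C ≈ 20.27°.
Then ∠A = 180° − ∠B − ∠C ≈ 26.53°.

∠A ≈ 26.53°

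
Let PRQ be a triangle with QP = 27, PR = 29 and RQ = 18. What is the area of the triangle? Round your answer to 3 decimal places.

Semiperimeter s = (18 + 27 + 29)/2 = 37.
Heron's formula: area = √(37·19·10·8) ≈ 237.15.

237.150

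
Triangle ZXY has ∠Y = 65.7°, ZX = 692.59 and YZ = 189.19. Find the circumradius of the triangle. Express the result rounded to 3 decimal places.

Law of sines: sin X = YZ·sin Y/ZX ≈ 0.24896.
Since ZX ≥ YZ, only the acute value applies: ∠X ≈ 14.42°.
Then ∠Z = 180° − ∠Y − ∠X ≈ 99.88°.
Law of sines gives XY = ZX·sin Z/sin Y ≈ 748.64.
Circumradius = ZX/(2 sin Y) ≈ 379.96.

R ≈ 379.958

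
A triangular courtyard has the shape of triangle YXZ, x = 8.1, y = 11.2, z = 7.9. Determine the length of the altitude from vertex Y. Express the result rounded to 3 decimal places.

Semiperimeter s = (11.2 + 8.1 + 7.9)/2 = 13.6.
Heron's formula: area = √(13.6·2.4·5.5·5.7) ≈ 31.988.
The altitude from Y has length 2·area/y ≈ 5.7122.

h_Y ≈ 5.712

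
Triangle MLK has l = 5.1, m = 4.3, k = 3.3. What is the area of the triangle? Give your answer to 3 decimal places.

Semiperimeter s = (4.3 + 5.1 + 3.3)/2 = 6.35.
Heron's formula: area = √(6.35·2.05·1.25·3.05) ≈ 7.0448.

area ≈ 7.045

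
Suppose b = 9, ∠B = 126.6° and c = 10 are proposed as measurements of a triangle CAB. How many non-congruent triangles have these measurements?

0

c·sin B = 10·sin(126.6°) ≈ 8.028.
Since ∠B is not acute, a triangle exists only if b > c; here b ≤ c, so there is no triangle.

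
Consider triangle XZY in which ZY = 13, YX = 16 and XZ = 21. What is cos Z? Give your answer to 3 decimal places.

0.648

By the law of cosines, cos Z = (XZ² + ZY² − YX²) / (2·XZ·ZY) ≈ 0.64835, so ∠Z ≈ 0.8654 rad.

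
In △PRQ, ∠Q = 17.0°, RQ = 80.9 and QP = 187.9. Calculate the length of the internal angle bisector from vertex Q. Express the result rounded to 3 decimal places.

By the law of cosines, PR² = RQ² + QP² − 2·RQ·QP·cos Q = 12777, so PR ≈ 113.04.
The bisector from Q has length 2·RQ·QP·cos(∠Q/2)/(RQ+QP) ≈ 111.86.

111.861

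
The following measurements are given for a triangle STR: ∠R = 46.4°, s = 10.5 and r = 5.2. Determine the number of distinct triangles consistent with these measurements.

0

s·sin R = 10.5·sin(46.4°) ≈ 7.604.
Since r = 5.2 < 7.604 = s sin R, no triangle exists.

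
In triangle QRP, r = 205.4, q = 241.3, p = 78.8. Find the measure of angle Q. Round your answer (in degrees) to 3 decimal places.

By the law of cosines, cos Q = (r² + p² − q²) / (2·r·p) ≈ -0.30358, so ∠Q ≈ 107.67°.

107.673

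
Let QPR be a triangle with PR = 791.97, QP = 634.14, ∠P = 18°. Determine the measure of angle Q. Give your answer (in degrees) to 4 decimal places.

115.9441

By the law of cosines, RQ² = QP² + PR² − 2·QP·PR·cos P = 74071, so RQ ≈ 272.16.
Law of cosines again: cos Q = (RQ² + QP² − PR²)/(2·RQ·QP) ≈ -0.43749, so ∠Q ≈ 115.94°.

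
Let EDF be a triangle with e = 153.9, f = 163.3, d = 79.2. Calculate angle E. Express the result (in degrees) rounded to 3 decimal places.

By the law of cosines, cos E = (d² + f² − e²) / (2·d·f) ≈ 0.35777, so ∠E ≈ 69.04°.

∠E ≈ 69.037°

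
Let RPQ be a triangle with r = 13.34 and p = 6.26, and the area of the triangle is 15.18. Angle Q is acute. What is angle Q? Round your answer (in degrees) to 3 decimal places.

21.319

From area = ½·r·p·sin Q, we get sin Q = 2·area/(r·p) ≈ 0.36356.
Taking the acute solution, ∠Q ≈ 21.32°.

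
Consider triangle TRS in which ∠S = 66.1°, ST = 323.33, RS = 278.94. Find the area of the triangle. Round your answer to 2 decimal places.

Area = ½·RS·ST·sin S ≈ 41228.

41228.13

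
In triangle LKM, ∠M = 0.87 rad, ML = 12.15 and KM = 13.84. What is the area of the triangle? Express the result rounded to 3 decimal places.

area ≈ 64.263

Area = ½·KM·ML·sin M ≈ 64.263.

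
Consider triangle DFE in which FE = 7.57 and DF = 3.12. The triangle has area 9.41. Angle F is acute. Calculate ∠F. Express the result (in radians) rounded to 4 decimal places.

0.9220

From area = ½·DF·FE·sin F, we get sin F = 2·area/(DF·FE) ≈ 0.79684.
Taking the acute solution, ∠F ≈ 0.922 rad.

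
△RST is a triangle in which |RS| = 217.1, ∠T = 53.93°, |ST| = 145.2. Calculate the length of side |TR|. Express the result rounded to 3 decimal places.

Law of sines: sin R = |ST|·sin T/|RS| ≈ 0.54060.
Since |RS| ≥ |ST|, only the acute value applies: ∠R ≈ 32.72°.
Then ∠S = 180° − ∠T − ∠R ≈ 93.35°.
Law of sines gives |TR| = |RS|·sin S/sin T ≈ 268.13.

268.131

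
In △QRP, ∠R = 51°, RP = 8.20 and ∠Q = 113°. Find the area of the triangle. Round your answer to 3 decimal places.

The third angle is ∠P = 180° − ∠Q − ∠R = 16.00°.
Law of sines: PQ = RP·sin R/sin Q ≈ 6.9229.
Law of sines: QR = RP·sin P/sin Q ≈ 2.4554.
Area = ½·RP·PQ·sin P ≈ 7.8237.

7.824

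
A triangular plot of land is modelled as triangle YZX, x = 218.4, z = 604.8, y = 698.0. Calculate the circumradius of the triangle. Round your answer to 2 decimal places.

By the law of cosines, cos Y = (z² + x² − y²) / (2·z·x) ≈ -0.27906, so ∠Y ≈ 106.20°.
Circumradius = y/(2 sin Y) ≈ 363.44.

R ≈ 363.44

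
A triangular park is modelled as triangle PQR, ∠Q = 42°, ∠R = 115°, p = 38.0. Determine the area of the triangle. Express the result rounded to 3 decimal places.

area ≈ 1120.588

The third angle is ∠P = 180° − ∠Q − ∠R = 23.00°.
Law of sines: q = p·sin Q/sin P ≈ 65.075.
Law of sines: r = p·sin R/sin P ≈ 88.142.
Area = ½·p·q·sin R ≈ 1120.6.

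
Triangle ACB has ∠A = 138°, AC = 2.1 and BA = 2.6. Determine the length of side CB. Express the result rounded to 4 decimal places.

By the law of cosines, CB² = BA² + AC² − 2·BA·AC·cos A = 19.285, so CB ≈ 4.3915.

4.3915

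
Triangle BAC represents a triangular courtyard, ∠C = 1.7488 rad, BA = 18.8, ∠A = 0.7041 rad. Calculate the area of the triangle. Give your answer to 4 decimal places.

The third angle is ∠B = π − ∠A − ∠C = 0.6887 rad.
Law of sines: AC = BA·sin B/sin C ≈ 12.14.
Law of sines: CB = BA·sin A/sin C ≈ 12.366.
Area = ½·BA·AC·sin A ≈ 73.871.

73.8713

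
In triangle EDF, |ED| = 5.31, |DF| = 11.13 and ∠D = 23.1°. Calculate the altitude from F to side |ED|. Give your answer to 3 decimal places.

4.367

By the law of cosines, |FE|² = |ED|² + |DF|² − 2·|ED|·|DF|·cos D = 43.35, so |FE| ≈ 6.584.
Area = ½·|ED|·|DF|·sin D ≈ 11.594.
The altitude from F has length 2·area/|ED| ≈ 4.3667.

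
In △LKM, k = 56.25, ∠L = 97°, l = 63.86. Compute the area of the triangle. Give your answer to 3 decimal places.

Law of sines: sin K = k·sin L/l ≈ 0.87427.
Since l ≥ k, only the acute value applies: ∠K ≈ 60.96°.
Then ∠M = 180° − ∠L − ∠K ≈ 22.04°.
Law of sines gives m = l·sin M/sin L ≈ 24.145.
Area = ½·l·k·sin M ≈ 674.03.

674.026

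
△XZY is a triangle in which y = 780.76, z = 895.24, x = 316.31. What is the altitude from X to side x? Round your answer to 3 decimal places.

767.152

Semiperimeter s = (316.31 + 895.24 + 780.76)/2 = 996.15.
Heron's formula: area = √(996.15·679.85·100.91·215.39) ≈ 1.2133e+05.
The altitude from X has length 2·area/x ≈ 767.15.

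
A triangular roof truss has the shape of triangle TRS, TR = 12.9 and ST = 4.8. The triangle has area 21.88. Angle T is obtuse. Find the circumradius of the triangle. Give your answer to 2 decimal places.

11.78

From area = ½·ST·TR·sin T, we get sin T = 2·area/(ST·TR) ≈ 0.70672.
Taking the obtuse solution, ∠T ≈ 2.357 rad.
Law of cosines then gives RS ≈ 16.645.
Circumradius = RS/(2 sin T) ≈ 11.776.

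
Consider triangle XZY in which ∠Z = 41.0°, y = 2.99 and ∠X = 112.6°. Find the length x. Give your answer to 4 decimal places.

The third angle is ∠Y = 180° − ∠X − ∠Z = 26.40°.
Law of sines: x = y·sin X/sin Y ≈ 6.2082.

6.2082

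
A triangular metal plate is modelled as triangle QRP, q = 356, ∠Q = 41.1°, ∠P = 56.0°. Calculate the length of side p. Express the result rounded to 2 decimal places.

The third angle is ∠R = 180° − ∠P − ∠Q = 82.90°.
Law of sines: p = q·sin P/sin Q ≈ 448.96.

448.96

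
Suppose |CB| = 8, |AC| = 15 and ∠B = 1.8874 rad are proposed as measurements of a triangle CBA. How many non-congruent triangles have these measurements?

1

|CB|·sin B = 8·sin(1.8874 rad) ≈ 7.602.
Since ∠B is not acute, a triangle exists only if |AC| > |CB|; here |AC| > |CB|, so there is exactly one triangle.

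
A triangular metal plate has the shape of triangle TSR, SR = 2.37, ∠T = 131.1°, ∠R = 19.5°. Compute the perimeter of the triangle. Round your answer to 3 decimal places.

The third angle is ∠S = 180° − ∠R − ∠T = 29.40°.
Law of sines: RT = SR·sin S/sin T ≈ 1.5439.
Law of sines: TS = SR·sin R/sin T ≈ 1.0498.
Semiperimeter s = (2.37+1.5439+1.0498)/2 = 2.4819.
Perimeter = 2.37 + 1.5439 + 1.0498 = 4.9638.

perimeter ≈ 4.964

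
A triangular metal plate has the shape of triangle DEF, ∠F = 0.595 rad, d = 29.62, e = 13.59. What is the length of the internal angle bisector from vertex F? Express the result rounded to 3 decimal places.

17.813

By the law of cosines, f² = d² + e² − 2·d·e·cos F = 395.31, so f ≈ 19.882.
The bisector from F has length 2·d·e·cos(∠F/2)/(d+e) ≈ 17.813.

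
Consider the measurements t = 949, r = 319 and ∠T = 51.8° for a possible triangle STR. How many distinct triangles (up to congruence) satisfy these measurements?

r·sin T = 319·sin(51.8°) ≈ 250.7.
Since t ≥ r, exactly one triangle exists.

1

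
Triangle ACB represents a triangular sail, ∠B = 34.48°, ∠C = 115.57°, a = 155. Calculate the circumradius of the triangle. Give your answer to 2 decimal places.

155.23

The third angle is ∠A = 180° − ∠C − ∠B = 29.95°.
Law of sines: c = a·sin C/sin A ≈ 280.06.
Law of sines: b = a·sin B/sin A ≈ 175.76.
Circumradius = a/(2 sin A) ≈ 155.23.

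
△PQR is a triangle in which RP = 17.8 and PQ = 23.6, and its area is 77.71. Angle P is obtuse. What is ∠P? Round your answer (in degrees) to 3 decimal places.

From area = ½·RP·PQ·sin P, we get sin P = 2·area/(RP·PQ) ≈ 0.36998.
Taking the obtuse solution, ∠P ≈ 158.29°.

158.286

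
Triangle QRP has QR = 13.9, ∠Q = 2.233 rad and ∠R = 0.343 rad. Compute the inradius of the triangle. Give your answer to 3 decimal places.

The third angle is ∠P = π − ∠Q − ∠R = 0.566 rad.
Law of sines: RP = QR·sin Q/sin P ≈ 20.455.
Law of sines: PQ = QR·sin R/sin P ≈ 8.7229.
Area = ½·QR·RP·sin R ≈ 47.811.
Semiperimeter s = (20.455+8.7229+13.9)/2 = 21.539.
Inradius = area/s = 47.811/21.539 ≈ 2.2197.

2.220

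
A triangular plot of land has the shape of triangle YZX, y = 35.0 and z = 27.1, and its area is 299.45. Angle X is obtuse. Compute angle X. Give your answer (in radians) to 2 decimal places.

2.46

From area = ½·y·z·sin X, we get sin X = 2·area/(y·z) ≈ 0.63142.
Taking the obtuse solution, ∠X ≈ 2.458 rad.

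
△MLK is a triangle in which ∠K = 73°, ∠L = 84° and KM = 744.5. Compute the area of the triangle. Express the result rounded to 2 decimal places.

104126.05

The third angle is ∠M = 180° − ∠L − ∠K = 23.00°.
Law of sines: LK = KM·sin M/sin L ≈ 292.5.
Law of sines: ML = KM·sin K/sin L ≈ 715.89.
Area = ½·KM·LK·sin K ≈ 1.0413e+05.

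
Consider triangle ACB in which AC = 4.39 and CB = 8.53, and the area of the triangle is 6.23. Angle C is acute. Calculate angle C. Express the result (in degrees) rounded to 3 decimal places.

From area = ½·AC·CB·sin C, we get sin C = 2·area/(AC·CB) ≈ 0.33274.
Taking the acute solution, ∠C ≈ 19.44°.

∠C ≈ 19.435°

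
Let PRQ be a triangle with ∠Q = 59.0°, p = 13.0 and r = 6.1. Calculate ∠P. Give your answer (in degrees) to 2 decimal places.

∠P ≈ 93.06°

By the law of cosines, q² = p² + r² − 2·p·r·cos Q = 124.52, so q ≈ 11.159.
Law of cosines again: cos P = (r² + q² − p²)/(2·r·q) ≈ -0.05336, so ∠P ≈ 93.06°.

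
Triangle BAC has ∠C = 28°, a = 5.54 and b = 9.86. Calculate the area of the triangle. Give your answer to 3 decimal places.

Area = ½·b·a·sin C ≈ 12.822.

12.822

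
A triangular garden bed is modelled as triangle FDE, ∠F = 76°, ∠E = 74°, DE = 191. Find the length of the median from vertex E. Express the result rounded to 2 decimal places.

The third angle is ∠D = 180° − ∠E − ∠F = 30.00°.
Law of sines: EF = DE·sin D/sin F ≈ 98.424.
Law of sines: FD = DE·sin E/sin F ≈ 189.22.
Median from E: ½√(2·DE² + 2·EF² − FD²) ≈ 118.88.

m_E ≈ 118.88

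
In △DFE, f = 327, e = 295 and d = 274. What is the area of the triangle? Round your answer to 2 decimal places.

37988.49

Semiperimeter s = (274 + 327 + 295)/2 = 448.
Heron's formula: area = √(448·174·121·153) ≈ 37988.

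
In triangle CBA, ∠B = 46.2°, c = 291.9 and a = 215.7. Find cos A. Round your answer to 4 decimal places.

cos A ≈ 0.6755

By the law of cosines, b² = a² + c² − 2·a·c·cos B = 44574, so b ≈ 211.12.
Law of cosines again: cos A = (c² + b² − a²)/(2·c·b) ≈ 0.67545, so ∠A ≈ 47.51°.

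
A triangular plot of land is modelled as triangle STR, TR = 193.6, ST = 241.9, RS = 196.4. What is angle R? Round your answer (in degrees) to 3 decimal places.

By the law of cosines, cos R = (TR² + RS² − ST²) / (2·TR·RS) ≈ 0.23063, so ∠R ≈ 76.67°.

∠R ≈ 76.666°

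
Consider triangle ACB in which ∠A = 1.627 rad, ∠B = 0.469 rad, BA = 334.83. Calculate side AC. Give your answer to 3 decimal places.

174.916

The third angle is ∠C = π − ∠B − ∠A = 1.046 rad.
Law of sines: AC = BA·sin B/sin C ≈ 174.92.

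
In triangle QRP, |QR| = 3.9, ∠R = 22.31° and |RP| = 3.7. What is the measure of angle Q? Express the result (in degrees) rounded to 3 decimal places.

∠Q ≈ 71.244°

By the law of cosines, |PQ|² = |QR|² + |RP|² − 2·|QR|·|RP|·cos R = 2.2004, so |PQ| ≈ 1.4834.
Law of cosines again: cos Q = (|PQ|² + |QR|² − |RP|²)/(2·|PQ|·|QR|) ≈ 0.32155, so ∠Q ≈ 71.24°.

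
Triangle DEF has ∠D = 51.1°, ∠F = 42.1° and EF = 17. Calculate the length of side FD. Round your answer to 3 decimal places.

The third angle is ∠E = 180° − ∠F − ∠D = 86.80°.
Law of sines: FD = EF·sin E/sin D ≈ 21.81.

21.810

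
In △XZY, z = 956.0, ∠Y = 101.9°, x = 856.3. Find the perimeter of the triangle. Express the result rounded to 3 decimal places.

3221.127

By the law of cosines, y² = x² + z² − 2·x·z·cos Y = 1.9848e+06, so y ≈ 1408.8.
Semiperimeter s = (856.3+956+1408.8)/2 = 1610.6.
Perimeter = 856.3 + 956 + 1408.8 = 3221.1.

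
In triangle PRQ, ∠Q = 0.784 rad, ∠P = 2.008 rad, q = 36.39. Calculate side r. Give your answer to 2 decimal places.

17.65

The third angle is ∠R = π − ∠Q − ∠P = 0.350 rad.
Law of sines: r = q·sin R/sin Q ≈ 17.652.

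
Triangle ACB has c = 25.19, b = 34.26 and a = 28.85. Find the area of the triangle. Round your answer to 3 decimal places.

area ≈ 355.900

Semiperimeter s = (28.85 + 25.19 + 34.26)/2 = 44.15.
Heron's formula: area = √(44.15·15.3·18.96·9.89) ≈ 355.9.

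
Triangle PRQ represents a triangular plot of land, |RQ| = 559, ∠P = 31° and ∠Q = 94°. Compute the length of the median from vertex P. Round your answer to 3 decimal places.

The third angle is ∠R = 180° − ∠Q − ∠P = 55.00°.
Law of sines: |QP| = |RQ|·sin R/sin P ≈ 889.07.
Law of sines: |PR| = |RQ|·sin Q/sin P ≈ 1082.7.
Median from P: ½√(2·|QP|² + 2·|PR|² − |RQ|²) ≈ 950.39.

950.388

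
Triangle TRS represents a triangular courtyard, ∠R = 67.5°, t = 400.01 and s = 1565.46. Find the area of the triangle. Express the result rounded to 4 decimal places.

Area = ½·s·t·sin R ≈ 2.8927e+05.

area ≈ 289266.5221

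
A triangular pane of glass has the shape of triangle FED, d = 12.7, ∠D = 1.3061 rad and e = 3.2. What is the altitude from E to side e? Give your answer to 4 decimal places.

h_E ≈ 12.6977

Law of sines: sin E = e·sin D/d ≈ 0.24319.
Since d ≥ e, only the acute value applies: ∠E ≈ 0.2457 rad.
Then ∠F = π − ∠D − ∠E ≈ 1.5898 rad.
Law of sines gives f = d·sin F/sin D ≈ 13.156.
Area = ½·d·e·sin F ≈ 20.316.
The altitude from E has length 2·area/e ≈ 12.698.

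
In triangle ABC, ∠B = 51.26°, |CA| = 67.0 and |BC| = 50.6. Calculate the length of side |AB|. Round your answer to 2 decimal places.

85.81

Law of sines: sin A = |BC|·sin B/|CA| ≈ 0.58907.
Since |CA| ≥ |BC|, only the acute value applies: ∠A ≈ 36.09°.
Then ∠C = 180° − ∠B − ∠A ≈ 92.65°.
Law of sines gives |AB| = |CA|·sin C/sin B ≈ 85.806.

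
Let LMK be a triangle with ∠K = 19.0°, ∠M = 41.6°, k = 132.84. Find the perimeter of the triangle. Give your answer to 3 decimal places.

The third angle is ∠L = 180° − ∠M − ∠K = 119.40°.
Law of sines: l = k·sin L/sin K ≈ 355.48.
Law of sines: m = k·sin M/sin K ≈ 270.9.
Semiperimeter s = (355.48+270.9+132.84)/2 = 379.61.
Perimeter = 355.48 + 270.9 + 132.84 = 759.22.

perimeter ≈ 759.216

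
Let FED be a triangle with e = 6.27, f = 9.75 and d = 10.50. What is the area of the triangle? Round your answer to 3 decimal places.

Semiperimeter s = (9.75 + 6.27 + 10.5)/2 = 13.26.
Heron's formula: area = √(13.26·3.51·6.99·2.76) ≈ 29.965.

29.965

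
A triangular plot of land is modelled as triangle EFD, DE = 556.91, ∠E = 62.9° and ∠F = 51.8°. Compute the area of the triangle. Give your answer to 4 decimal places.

area ≈ 159594.9876

The third angle is ∠D = 180° − ∠E − ∠F = 65.30°.
Law of sines: FD = DE·sin E/sin F ≈ 630.86.
Law of sines: EF = DE·sin D/sin F ≈ 643.83.
Area = ½·DE·FD·sin D ≈ 1.5959e+05.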